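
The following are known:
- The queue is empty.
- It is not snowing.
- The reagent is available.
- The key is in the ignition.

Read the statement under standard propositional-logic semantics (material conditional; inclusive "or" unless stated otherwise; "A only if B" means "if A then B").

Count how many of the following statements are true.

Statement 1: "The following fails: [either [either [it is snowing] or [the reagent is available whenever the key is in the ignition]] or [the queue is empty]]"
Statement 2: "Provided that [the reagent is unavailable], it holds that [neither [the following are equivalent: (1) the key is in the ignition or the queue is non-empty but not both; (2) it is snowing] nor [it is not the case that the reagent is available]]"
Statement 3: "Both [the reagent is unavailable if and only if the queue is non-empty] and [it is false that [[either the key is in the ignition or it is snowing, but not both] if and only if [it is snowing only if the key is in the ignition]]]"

1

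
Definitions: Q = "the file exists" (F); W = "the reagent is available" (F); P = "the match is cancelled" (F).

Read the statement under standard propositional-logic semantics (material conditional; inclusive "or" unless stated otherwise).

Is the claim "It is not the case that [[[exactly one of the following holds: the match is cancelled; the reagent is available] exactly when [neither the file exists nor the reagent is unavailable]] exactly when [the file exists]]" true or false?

True.

Formalization: not (((P xor W) iff (Q nor not W)) iff Q)

P xor W = False xor False = False
not W = not False = True
Q nor not W = False nor True = False
(P xor W) iff (Q nor not W) = False iff False = True
((P xor W) iff (Q nor not W)) iff Q = True iff False = False
not (((P xor W) iff (Q nor not W)) iff Q) = not False = True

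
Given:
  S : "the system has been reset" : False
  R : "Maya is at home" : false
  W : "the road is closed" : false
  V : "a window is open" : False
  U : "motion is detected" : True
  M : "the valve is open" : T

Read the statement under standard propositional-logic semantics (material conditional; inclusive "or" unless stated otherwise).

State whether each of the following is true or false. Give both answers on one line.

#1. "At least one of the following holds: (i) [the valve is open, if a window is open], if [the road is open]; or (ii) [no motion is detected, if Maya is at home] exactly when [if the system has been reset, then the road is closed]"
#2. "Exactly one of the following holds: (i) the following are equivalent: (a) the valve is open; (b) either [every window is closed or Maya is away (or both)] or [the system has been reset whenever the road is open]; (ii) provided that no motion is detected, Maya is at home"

#1 true / #2 false

#1: This is (¬W → (V → M)) ∨ ((R → ¬U) ↔ (S → W)).

¬W = ¬F = T
V → M = F → T = T
¬W → (V → M) = T → T = T
¬U = ¬T = F
R → ¬U = F → F = T
S → W = F → F = T
(R → ¬U) ↔ (S → W) = T ↔ T = T
(¬W → (V → M)) ∨ ((R → ¬U) ↔ (S → W)) = T ∨ T = T
Thus #1 is true.

#2: Formalization: (M ↔ ((¬V ∨ ¬R) ∨ (¬W → S))) ⊕ (¬U → R)

¬V = ¬F = T
¬R = ¬F = T
¬V ∨ ¬R = T ∨ T = T
¬W = ¬F = T
¬W → S = T → F = F
(¬V ∨ ¬R) ∨ (¬W → S) = T ∨ F = T
M ↔ ((¬V ∨ ¬R) ∨ (¬W → S)) = T ↔ T = T
¬U = ¬T = F
¬U → R = F → F = T
(M ↔ ((¬V ∨ ¬R) ∨ (¬W → S))) ⊕ (¬U → R) = T ⊕ T = F
Hence #2 is false.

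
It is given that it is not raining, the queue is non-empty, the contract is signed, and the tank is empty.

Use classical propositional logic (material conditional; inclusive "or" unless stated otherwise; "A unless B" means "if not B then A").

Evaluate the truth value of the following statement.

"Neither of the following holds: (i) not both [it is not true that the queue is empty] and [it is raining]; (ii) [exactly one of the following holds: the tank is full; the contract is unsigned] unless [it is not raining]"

False

Let Q = "the queue is empty" (F), P = "it is raining" (F), S = "the tank is full" (F), R = "the contract is signed" (T).
Parsed as (~Q nand P) nor ((S xor ~R) | ~P)

~Q = ~F = T
~Q nand P = T nand F = T
~R = ~T = F
S xor ~R = F xor F = F
~P = ~F = T
(S xor ~R) | ~P = F | T = T
(~Q nand P) nor ((S xor ~R) | ~P) = T nor T = F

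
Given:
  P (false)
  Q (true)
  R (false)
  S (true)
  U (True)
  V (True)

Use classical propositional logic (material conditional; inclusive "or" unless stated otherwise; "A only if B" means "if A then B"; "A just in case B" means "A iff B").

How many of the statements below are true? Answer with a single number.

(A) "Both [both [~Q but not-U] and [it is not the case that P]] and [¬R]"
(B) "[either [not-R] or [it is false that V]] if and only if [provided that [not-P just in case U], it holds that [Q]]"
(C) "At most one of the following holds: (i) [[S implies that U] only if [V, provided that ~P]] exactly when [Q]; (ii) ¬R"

1

(A): This is ((¬Q ∧ ¬U) ∧ ¬P) ∧ ¬R.

¬Q = ¬T = F
¬U = ¬T = F
¬Q ∧ ¬U = F ∧ F = F
¬P = ¬F = T
(¬Q ∧ ¬U) ∧ ¬P = F ∧ T = F
¬R = ¬F = T
((¬Q ∧ ¬U) ∧ ¬P) ∧ ¬R = F ∧ T = F
Thus (A) is false.

(B): Formalization: (¬R ∨ ¬V) ↔ ((¬P ↔ U) → Q)

¬R = ¬F = T
¬V = ¬T = F
¬R ∨ ¬V = T ∨ F = T
¬P = ¬F = T
¬P ↔ U = T ↔ T = T
(¬P ↔ U) → Q = T → T = T
(¬R ∨ ¬V) ↔ ((¬P ↔ U) → Q) = T ↔ T = T
So (B) is true.

(C): In symbols: (((S → U) → (¬P → V)) ↔ Q) ↑ ¬R

S → U = T → T = T
¬P = ¬F = T
¬P → V = T → T = T
(S → U) → (¬P → V) = T → T = T
((S → U) → (¬P → V)) ↔ Q = T ↔ T = T
¬R = ¬F = T
(((S → U) → (¬P → V)) ↔ Q) ↑ ¬R = T ↑ T = F
Thus (C) is false.

1 of the 3 statements is true ((B)).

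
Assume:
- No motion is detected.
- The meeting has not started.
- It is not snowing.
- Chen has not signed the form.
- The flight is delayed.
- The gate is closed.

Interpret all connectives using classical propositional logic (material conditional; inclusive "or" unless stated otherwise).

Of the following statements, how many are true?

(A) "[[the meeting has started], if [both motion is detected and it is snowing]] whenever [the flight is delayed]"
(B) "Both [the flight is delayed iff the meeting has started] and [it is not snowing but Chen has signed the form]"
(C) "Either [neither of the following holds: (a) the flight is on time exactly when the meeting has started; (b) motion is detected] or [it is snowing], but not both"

Let U = "the flight is delayed" (True), P = "motion is detected" (False), R = "it is snowing" (False), Q = "the meeting has started" (False), S = "Chen has signed the form" (False).

(A): Formalization: U -> ((P and R) -> Q)

P and R = False and False = False
(P and R) -> Q = False -> False = True
U -> ((P and R) -> Q) = True -> True = True
Hence (A) is true.

(B): Parsed as (U iff Q) and (not R and S)

U iff Q = True iff False = False
not R = not False = True
not R and S = True and False = False
(U iff Q) and (not R and S) = False and False = False
Thus (B) is false.

(C): Formalization: ((not U iff Q) nor P) xor R

not U = not True = False
not U iff Q = False iff False = True
(not U iff Q) nor P = True nor False = False
((not U iff Q) nor P) xor R = False xor False = False
Thus (C) is false.

True statements: 1 ((A)).

1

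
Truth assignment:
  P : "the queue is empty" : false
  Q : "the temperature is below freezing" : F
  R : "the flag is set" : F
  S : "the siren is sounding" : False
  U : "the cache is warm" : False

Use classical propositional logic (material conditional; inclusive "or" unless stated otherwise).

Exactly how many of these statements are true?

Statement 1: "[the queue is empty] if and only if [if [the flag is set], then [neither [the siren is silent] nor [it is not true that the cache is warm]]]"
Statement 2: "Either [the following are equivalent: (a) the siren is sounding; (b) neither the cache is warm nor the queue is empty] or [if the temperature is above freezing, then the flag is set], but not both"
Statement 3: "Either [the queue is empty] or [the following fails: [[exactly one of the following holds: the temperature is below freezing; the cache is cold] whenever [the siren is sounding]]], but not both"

0

Statement 1: This is P <-> (R -> (~S nor ~U)).

~S = ~F = T
~U = ~F = T
~S nor ~U = T nor T = F
R -> (~S nor ~U) = F -> F = T
P <-> (R -> (~S nor ~U)) = F <-> T = F
Hence Statement 1 is false.

Statement 2: Formalization: (S <-> (U nor P)) xor (~Q -> R)

U nor P = F nor F = T
S <-> (U nor P) = F <-> T = F
~Q = ~F = T
~Q -> R = T -> F = F
(S <-> (U nor P)) xor (~Q -> R) = F xor F = F
Hence Statement 2 is false.

Statement 3: In symbols: P xor ~(S -> (Q xor ~U))

~U = ~F = T
Q xor ~U = F xor T = T
S -> (Q xor ~U) = F -> T = T
~(S -> (Q xor ~U)) = ~T = F
P xor ~(S -> (Q xor ~U)) = F xor F = F
So Statement 3 is false.

Count: 0.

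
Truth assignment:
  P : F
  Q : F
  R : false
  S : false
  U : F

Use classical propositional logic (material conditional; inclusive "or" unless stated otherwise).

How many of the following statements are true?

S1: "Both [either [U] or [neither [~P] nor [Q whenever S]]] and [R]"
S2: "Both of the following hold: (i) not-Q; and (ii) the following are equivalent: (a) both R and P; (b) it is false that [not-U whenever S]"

S1: In symbols: (U | (~P nor (S -> Q))) & R

~P = ~F = T
S -> Q = F -> F = T
~P nor (S -> Q) = T nor T = F
U | (~P nor (S -> Q)) = F | F = F
(U | (~P nor (S -> Q))) & R = F & F = F
So S1 is false.

S2: Formalization: ~Q & ((R & P) <-> ~(S -> ~U))

~Q = ~F = T
R & P = F & F = F
~U = ~F = T
S -> ~U = F -> T = T
~(S -> ~U) = ~T = F
(R & P) <-> ~(S -> ~U) = F <-> F = T
~Q & ((R & P) <-> ~(S -> ~U)) = T & T = T
Thus S2 is true.

1 of the 2 statements is true.

1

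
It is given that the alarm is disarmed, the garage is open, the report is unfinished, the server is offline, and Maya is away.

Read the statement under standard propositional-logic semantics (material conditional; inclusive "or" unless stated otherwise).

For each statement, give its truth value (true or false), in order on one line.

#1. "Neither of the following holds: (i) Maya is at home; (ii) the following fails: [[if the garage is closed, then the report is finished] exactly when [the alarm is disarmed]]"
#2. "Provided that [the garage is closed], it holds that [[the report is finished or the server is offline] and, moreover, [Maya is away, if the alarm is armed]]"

#1 T / #2 T

Let U = "Maya is at home" (F), Q = "the garage is closed" (F), R = "the report is finished" (F), P = "the alarm is armed" (F), S = "the server is online" (F).

#1: In symbols: U ↓ ¬((Q → R) ↔ ¬P)

Q → R = F → F = T
¬P = ¬F = T
(Q → R) ↔ ¬P = T ↔ T = T
¬((Q → R) ↔ ¬P) = ¬T = F
U ↓ ¬((Q → R) ↔ ¬P) = F ↓ F = T
Hence #1 is true.

#2: This is Q → ((R ∨ ¬S) ∧ (P → ¬U)).

¬S = ¬F = T
R ∨ ¬S = F ∨ T = T
¬U = ¬F = T
P → ¬U = F → T = T
(R ∨ ¬S) ∧ (P → ¬U) = T ∧ T = T
Q → ((R ∨ ¬S) ∧ (P → ¬U)) = F → T = T
So #2 is true.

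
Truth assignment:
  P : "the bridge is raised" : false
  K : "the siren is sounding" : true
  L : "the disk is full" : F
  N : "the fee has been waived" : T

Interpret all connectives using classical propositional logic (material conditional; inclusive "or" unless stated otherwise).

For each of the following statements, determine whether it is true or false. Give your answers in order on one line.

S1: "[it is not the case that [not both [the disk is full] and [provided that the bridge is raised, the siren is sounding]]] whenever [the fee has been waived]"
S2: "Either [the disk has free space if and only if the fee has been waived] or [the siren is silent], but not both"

S1 false, S2 true

S1: Formalization: N -> ~(L nand (P -> K))

P -> K = F -> T = T
L nand (P -> K) = F nand T = T
~(L nand (P -> K)) = ~T = F
N -> ~(L nand (P -> K)) = T -> F = F
Hence S1 is false.

S2: In symbols: (~L <-> N) xor ~K

~L = ~F = T
~L <-> N = T <-> T = T
~K = ~T = F
(~L <-> N) xor ~K = T xor F = T
So S2 is true.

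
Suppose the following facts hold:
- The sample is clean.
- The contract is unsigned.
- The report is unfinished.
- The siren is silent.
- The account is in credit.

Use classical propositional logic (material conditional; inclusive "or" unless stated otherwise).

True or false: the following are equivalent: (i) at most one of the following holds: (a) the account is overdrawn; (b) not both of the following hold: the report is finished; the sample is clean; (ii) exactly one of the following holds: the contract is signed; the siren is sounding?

Let S = "the account is overdrawn" (F), K = "the report is finished" (F), R = "the sample is contaminated" (F), D = "the contract is signed" (F), M = "the siren is sounding" (F).
Formalization: (S ↑ (K ↑ ¬R)) ↔ (D ⊕ M)

¬R = ¬F = T
K ↑ ¬R = F ↑ T = T
S ↑ (K ↑ ¬R) = F ↑ T = T
D ⊕ M = F ⊕ F = F
(S ↑ (K ↑ ¬R)) ↔ (D ⊕ M) = T ↔ F = F

The statement is false.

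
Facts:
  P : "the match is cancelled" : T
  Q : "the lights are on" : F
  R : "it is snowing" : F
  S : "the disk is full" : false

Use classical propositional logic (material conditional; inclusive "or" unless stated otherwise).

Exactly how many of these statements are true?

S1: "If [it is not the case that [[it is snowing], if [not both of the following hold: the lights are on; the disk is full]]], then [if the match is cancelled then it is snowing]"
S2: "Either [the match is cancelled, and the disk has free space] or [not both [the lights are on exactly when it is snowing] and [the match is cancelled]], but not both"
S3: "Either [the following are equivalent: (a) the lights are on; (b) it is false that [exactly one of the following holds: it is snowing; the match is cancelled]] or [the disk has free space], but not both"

S1: In symbols: ¬((Q ↑ S) → R) → (P → R)

Q ↑ S = F ↑ F = T
(Q ↑ S) → R = T → F = F
¬((Q ↑ S) → R) = ¬F = T
P → R = T → F = F
¬((Q ↑ S) → R) → (P → R) = T → F = F
So S1 is false.

S2: This is (P ∧ ¬S) ⊕ ((Q ↔ R) ↑ P).

¬S = ¬F = T
P ∧ ¬S = T ∧ T = T
Q ↔ R = F ↔ F = T
(Q ↔ R) ↑ P = T ↑ T = F
(P ∧ ¬S) ⊕ ((Q ↔ R) ↑ P) = T ⊕ F = T
Hence S2 is true.

S3: In symbols: (Q ↔ ¬(R ⊕ P)) ⊕ ¬S

R ⊕ P = F ⊕ T = T
¬(R ⊕ P) = ¬T = F
Q ↔ ¬(R ⊕ P) = F ↔ F = T
¬S = ¬F = T
(Q ↔ ¬(R ⊕ P)) ⊕ ¬S = T ⊕ T = F
Hence S3 is false.

True statements: 1.

1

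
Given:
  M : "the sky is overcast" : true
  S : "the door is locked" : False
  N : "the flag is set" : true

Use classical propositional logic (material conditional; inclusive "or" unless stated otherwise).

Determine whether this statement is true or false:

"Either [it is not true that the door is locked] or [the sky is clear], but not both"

In symbols: ~S xor ~M

~S = ~F = T
~M = ~T = F
~S xor ~M = T xor F = T

true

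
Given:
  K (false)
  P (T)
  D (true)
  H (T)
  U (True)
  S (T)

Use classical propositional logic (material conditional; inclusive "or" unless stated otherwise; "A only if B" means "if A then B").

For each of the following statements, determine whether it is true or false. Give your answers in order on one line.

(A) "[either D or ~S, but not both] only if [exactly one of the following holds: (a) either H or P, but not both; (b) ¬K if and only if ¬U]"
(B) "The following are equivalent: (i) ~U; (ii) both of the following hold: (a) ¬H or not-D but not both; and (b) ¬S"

(A) False / (B) True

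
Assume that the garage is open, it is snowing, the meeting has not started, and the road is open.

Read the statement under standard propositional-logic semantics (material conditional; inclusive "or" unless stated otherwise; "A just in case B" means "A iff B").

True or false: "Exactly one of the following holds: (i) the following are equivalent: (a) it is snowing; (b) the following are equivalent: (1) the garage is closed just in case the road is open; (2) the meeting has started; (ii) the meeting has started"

Let Q = "it is snowing" (T), P = "the garage is closed" (F), S = "the road is closed" (F), R = "the meeting has started" (F).
Parsed as (Q ↔ ((P ↔ ¬S) ↔ R)) ⊕ R

¬S = ¬F = T
P ↔ ¬S = F ↔ T = F
(P ↔ ¬S) ↔ R = F ↔ F = T
Q ↔ ((P ↔ ¬S) ↔ R) = T ↔ T = T
(Q ↔ ((P ↔ ¬S) ↔ R)) ⊕ R = T ⊕ F = T

True.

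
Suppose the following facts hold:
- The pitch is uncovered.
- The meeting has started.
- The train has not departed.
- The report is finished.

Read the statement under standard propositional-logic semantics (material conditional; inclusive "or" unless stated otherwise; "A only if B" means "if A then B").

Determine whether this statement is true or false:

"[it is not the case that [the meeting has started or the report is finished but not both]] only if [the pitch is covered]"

Let Q = "the meeting has started" (True), S = "the report is finished" (True), P = "the pitch is covered" (False).
Formalization: not (Q xor S) -> P

Q xor S = True xor True = False
not (Q xor S) = not False = True
not (Q xor S) -> P = True -> False = False

The statement is false.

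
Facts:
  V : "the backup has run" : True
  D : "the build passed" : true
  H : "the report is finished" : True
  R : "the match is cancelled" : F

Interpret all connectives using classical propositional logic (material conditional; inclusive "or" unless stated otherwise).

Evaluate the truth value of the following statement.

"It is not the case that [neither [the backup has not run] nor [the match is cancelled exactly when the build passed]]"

Parsed as ~(~V nor (R <-> D))

~V = ~T = F
R <-> D = F <-> T = F
~V nor (R <-> D) = F nor F = T
~(~V nor (R <-> D)) = ~T = F

False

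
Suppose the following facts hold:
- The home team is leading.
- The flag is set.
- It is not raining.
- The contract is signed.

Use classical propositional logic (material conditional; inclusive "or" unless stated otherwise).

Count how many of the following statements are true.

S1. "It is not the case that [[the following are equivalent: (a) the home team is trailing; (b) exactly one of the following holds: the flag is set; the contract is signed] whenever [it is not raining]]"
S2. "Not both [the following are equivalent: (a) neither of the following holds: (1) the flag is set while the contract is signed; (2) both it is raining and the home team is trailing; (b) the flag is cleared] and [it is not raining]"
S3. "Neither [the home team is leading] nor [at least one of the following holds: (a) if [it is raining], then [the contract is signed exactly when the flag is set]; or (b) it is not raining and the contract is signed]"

Let R = "it is raining" (False), P = "the home team is leading" (True), Q = "the flag is set" (True), S = "the contract is signed" (True).

S1: Formalization: not (not R -> (not P iff (Q xor S)))

not R = not False = True
not P = not True = False
Q xor S = True xor True = False
not P iff (Q xor S) = False iff False = True
not R -> (not P iff (Q xor S)) = True -> True = True
not (not R -> (not P iff (Q xor S))) = not True = False
So S1 is false.

S2: This is (((Q and S) nor (R and not P)) iff not Q) nand not R.

Q and S = True and True = True
not P = not True = False
R and not P = False and False = False
(Q and S) nor (R and not P) = True nor False = False
not Q = not True = False
((Q and S) nor (R and not P)) iff not Q = False iff False = True
not R = not False = True
(((Q and S) nor (R and not P)) iff not Q) nand not R = True nand True = False
So S2 is false.

S3: Parsed as P nor ((R -> (S iff Q)) or (not R and S))

S iff Q = True iff True = True
R -> (S iff Q) = False -> True = True
not R = not False = True
not R and S = True and True = True
(R -> (S iff Q)) or (not R and S) = True or True = True
P nor ((R -> (S iff Q)) or (not R and S)) = True nor True = False
Hence S3 is false.

0 of the 3 statements are true (none).

0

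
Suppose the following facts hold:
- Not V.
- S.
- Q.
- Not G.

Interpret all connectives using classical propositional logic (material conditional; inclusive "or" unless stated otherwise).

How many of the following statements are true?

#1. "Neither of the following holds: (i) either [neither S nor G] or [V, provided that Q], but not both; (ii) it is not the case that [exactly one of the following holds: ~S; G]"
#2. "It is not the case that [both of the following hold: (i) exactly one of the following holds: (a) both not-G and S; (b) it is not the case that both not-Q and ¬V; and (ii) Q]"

1

#1: In symbols: ((S nor G) xor (Q -> V)) nor ~(~S xor G)

S nor G = T nor F = F
Q -> V = T -> F = F
(S nor G) xor (Q -> V) = F xor F = F
~S = ~T = F
~S xor G = F xor F = F
~(~S xor G) = ~F = T
((S nor G) xor (Q -> V)) nor ~(~S xor G) = F nor T = F
Hence #1 is false.

#2: Parsed as ~(((~G & S) xor (~Q nand ~V)) & Q)

~G = ~F = T
~G & S = T & T = T
~Q = ~T = F
~V = ~F = T
~Q nand ~V = F nand T = T
(~G & S) xor (~Q nand ~V) = T xor T = F
((~G & S) xor (~Q nand ~V)) & Q = F & T = F
~(((~G & S) xor (~Q nand ~V)) & Q) = ~F = T
Hence #2 is true.

True statements: 1 (#2).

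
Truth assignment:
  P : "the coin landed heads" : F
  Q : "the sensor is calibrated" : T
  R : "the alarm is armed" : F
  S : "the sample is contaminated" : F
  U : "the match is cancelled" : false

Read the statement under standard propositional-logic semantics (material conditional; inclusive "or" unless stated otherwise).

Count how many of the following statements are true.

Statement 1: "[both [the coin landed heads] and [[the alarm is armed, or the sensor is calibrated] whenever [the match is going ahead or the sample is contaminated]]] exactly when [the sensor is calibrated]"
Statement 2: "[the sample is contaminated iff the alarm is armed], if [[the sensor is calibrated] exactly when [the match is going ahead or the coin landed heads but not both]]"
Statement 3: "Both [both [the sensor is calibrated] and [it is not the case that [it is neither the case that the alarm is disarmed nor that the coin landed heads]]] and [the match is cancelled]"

1

Statement 1: This is (P & ((~U | S) -> (R | Q))) <-> Q.

~U = ~F = T
~U | S = T | F = T
R | Q = F | T = T
(~U | S) -> (R | Q) = T -> T = T
P & ((~U | S) -> (R | Q)) = F & T = F
(P & ((~U | S) -> (R | Q))) <-> Q = F <-> T = F
Hence Statement 1 is false.

Statement 2: Formalization: (Q <-> (~U xor P)) -> (S <-> R)

~U = ~F = T
~U xor P = T xor F = T
Q <-> (~U xor P) = T <-> T = T
S <-> R = F <-> F = T
(Q <-> (~U xor P)) -> (S <-> R) = T -> T = T
So Statement 2 is true.

Statement 3: In symbols: (Q & ~(~R nor P)) & U

~R = ~F = T
~R nor P = T nor F = F
~(~R nor P) = ~F = T
Q & ~(~R nor P) = T & T = T
(Q & ~(~R nor P)) & U = T & F = F
Thus Statement 3 is false.

Count: 1.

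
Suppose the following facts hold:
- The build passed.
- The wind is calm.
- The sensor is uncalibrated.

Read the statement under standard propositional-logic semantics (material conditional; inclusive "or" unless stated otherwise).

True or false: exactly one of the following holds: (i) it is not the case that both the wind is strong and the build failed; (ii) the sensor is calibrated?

True

Let R = "the wind is strong" (F), W = "the build passed" (T), Q = "the sensor is calibrated" (F).
Formalization: (R ↑ ¬W) ⊕ Q

¬W = ¬T = F
R ↑ ¬W = F ↑ F = T
(R ↑ ¬W) ⊕ Q = T ⊕ F = T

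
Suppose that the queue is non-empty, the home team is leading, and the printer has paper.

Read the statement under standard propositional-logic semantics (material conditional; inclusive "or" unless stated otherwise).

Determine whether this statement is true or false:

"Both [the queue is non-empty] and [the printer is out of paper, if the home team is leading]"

Let N = "the queue is empty" (F), G = "the home team is leading" (T), H = "the printer has paper" (T).
Formalization: ~N & (G -> ~H)

~N = ~F = T
~H = ~T = F
G -> ~H = T -> F = F
~N & (G -> ~H) = T & F = F

false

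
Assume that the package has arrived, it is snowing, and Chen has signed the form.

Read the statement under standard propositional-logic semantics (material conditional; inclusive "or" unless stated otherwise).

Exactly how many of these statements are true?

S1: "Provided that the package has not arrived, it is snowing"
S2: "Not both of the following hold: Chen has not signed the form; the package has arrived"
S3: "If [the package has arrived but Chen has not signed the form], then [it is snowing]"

Let P = "the package has arrived" (T), Q = "it is snowing" (T), R = "Chen has signed the form" (T).

S1: This is ~P -> Q.

~P = ~T = F
~P -> Q = F -> T = T
Hence S1 is true.

S2: Parsed as ~R nand P

~R = ~T = F
~R nand P = F nand T = T
Hence S2 is true.

S3: Parsed as (P & ~R) -> Q

~R = ~T = F
P & ~R = T & F = F
(P & ~R) -> Q = F -> T = T
So S3 is true.

Count: 3.

3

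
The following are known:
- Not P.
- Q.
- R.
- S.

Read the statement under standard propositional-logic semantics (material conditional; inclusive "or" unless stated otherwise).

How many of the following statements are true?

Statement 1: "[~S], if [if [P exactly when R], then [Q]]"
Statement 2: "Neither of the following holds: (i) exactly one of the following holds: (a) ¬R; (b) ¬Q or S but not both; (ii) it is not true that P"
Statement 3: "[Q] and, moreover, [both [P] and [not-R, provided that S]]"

Statement 1: Parsed as ((P ↔ R) → Q) → ¬S

P ↔ R = F ↔ T = F
(P ↔ R) → Q = F → T = T
¬S = ¬T = F
((P ↔ R) → Q) → ¬S = T → F = F
Hence Statement 1 is false.

Statement 2: Parsed as (¬R ⊕ (¬Q ⊕ S)) ↓ ¬P

¬R = ¬T = F
¬Q = ¬T = F
¬Q ⊕ S = F ⊕ T = T
¬R ⊕ (¬Q ⊕ S) = F ⊕ T = T
¬P = ¬F = T
(¬R ⊕ (¬Q ⊕ S)) ↓ ¬P = T ↓ T = F
So Statement 2 is false.

Statement 3: Parsed as Q ∧ (P ∧ (S → ¬R))

¬R = ¬T = F
S → ¬R = T → F = F
P ∧ (S → ¬R) = F ∧ F = F
Q ∧ (P ∧ (S → ¬R)) = T ∧ F = F
So Statement 3 is false.

True statements: 0 (none).

0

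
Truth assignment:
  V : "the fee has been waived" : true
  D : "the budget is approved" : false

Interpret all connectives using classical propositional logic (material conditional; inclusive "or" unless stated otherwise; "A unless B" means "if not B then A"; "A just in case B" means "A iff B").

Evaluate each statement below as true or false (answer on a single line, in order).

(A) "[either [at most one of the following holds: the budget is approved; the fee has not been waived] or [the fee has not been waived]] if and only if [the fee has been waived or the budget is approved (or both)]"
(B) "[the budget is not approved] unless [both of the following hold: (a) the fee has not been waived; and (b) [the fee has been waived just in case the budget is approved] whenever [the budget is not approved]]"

(A) T / (B) T

(A): In symbols: ((D nand ~V) | ~V) <-> (V | D)

~V = ~T = F
D nand ~V = F nand F = T
~V = ~T = F
(D nand ~V) | ~V = T | F = T
V | D = T | F = T
((D nand ~V) | ~V) <-> (V | D) = T <-> T = T
Thus (A) is true.

(B): This is ~D | (~V & (~D -> (V <-> D))).

~D = ~F = T
~V = ~T = F
~D = ~F = T
V <-> D = T <-> F = F
~D -> (V <-> D) = T -> F = F
~V & (~D -> (V <-> D)) = F & F = F
~D | (~V & (~D -> (V <-> D))) = T | F = T
Hence (B) is true.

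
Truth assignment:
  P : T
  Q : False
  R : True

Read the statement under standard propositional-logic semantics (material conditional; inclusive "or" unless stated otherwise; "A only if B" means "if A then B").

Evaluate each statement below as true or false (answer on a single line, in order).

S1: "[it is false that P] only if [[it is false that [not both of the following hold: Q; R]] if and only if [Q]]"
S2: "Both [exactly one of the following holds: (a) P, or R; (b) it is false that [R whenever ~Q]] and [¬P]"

S1 true; S2 false

S1: Formalization: ¬P → (¬(Q ↑ R) ↔ Q)

¬P = ¬T = F
Q ↑ R = F ↑ T = T
¬(Q ↑ R) = ¬T = F
¬(Q ↑ R) ↔ Q = F ↔ F = T
¬P → (¬(Q ↑ R) ↔ Q) = F → T = T
So S1 is true.

S2: Parsed as ((P ∨ R) ⊕ ¬(¬Q → R)) ∧ ¬P

P ∨ R = T ∨ T = T
¬Q = ¬F = T
¬Q → R = T → T = T
¬(¬Q → R) = ¬T = F
(P ∨ R) ⊕ ¬(¬Q → R) = T ⊕ F = T
¬P = ¬T = F
((P ∨ R) ⊕ ¬(¬Q → R)) ∧ ¬P = T ∧ F = F
Thus S2 is false.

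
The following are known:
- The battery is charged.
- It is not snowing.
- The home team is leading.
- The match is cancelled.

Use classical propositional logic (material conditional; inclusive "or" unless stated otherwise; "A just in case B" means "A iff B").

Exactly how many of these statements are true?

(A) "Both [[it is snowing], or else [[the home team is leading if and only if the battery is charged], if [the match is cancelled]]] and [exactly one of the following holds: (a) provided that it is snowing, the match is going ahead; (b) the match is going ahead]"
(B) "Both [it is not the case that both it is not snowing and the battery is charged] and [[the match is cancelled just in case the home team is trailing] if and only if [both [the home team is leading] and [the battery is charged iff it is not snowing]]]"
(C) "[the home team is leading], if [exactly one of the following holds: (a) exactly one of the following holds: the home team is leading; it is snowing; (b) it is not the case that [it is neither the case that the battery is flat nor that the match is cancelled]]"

Let Q = "it is snowing" (F), S = "the match is cancelled" (T), R = "the home team is leading" (T), P = "the battery is charged" (T).

(A): This is (Q ∨ (S → (R ↔ P))) ∧ ((Q → ¬S) ⊕ ¬S).

R ↔ P = T ↔ T = T
S → (R ↔ P) = T → T = T
Q ∨ (S → (R ↔ P)) = F ∨ T = T
¬S = ¬T = F
Q → ¬S = F → F = T
¬S = ¬T = F
(Q → ¬S) ⊕ ¬S = T ⊕ F = T
(Q ∨ (S → (R ↔ P))) ∧ ((Q → ¬S) ⊕ ¬S) = T ∧ T = T
So (A) is true.

(B): This is (¬Q ↑ P) ∧ ((S ↔ ¬R) ↔ (R ∧ (P ↔ ¬Q))).

¬Q = ¬F = T
¬Q ↑ P = T ↑ T = F
¬R = ¬T = F
S ↔ ¬R = T ↔ F = F
¬Q = ¬F = T
P ↔ ¬Q = T ↔ T = T
R ∧ (P ↔ ¬Q) = T ∧ T = T
(S ↔ ¬R) ↔ (R ∧ (P ↔ ¬Q)) = F ↔ T = F
(¬Q ↑ P) ∧ ((S ↔ ¬R) ↔ (R ∧ (P ↔ ¬Q))) = F ∧ F = F
Thus (B) is false.

(C): This is ((R ⊕ Q) ⊕ ¬(¬P ↓ S)) → R.

R ⊕ Q = T ⊕ F = T
¬P = ¬T = F
¬P ↓ S = F ↓ T = F
¬(¬P ↓ S) = ¬F = T
(R ⊕ Q) ⊕ ¬(¬P ↓ S) = T ⊕ T = F
((R ⊕ Q) ⊕ ¬(¬P ↓ S)) → R = F → T = T
So (C) is true.

True statements: 2 ((A), (C)).

2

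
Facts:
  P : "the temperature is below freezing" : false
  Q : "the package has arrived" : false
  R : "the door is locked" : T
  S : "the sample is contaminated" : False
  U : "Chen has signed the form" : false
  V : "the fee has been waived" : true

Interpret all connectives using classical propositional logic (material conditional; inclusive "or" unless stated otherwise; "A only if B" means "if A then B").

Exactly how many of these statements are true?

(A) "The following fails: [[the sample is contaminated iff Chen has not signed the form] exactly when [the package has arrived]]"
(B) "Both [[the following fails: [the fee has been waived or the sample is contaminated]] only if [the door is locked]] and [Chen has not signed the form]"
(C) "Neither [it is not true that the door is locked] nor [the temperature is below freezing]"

(A): This is not ((S iff not U) iff Q).

not U = not False = True
S iff not U = False iff True = False
(S iff not U) iff Q = False iff False = True
not ((S iff not U) iff Q) = not True = False
So (A) is false.

(B): Formalization: (not (V or S) -> R) and not U

V or S = True or False = True
not (V or S) = not True = False
not (V or S) -> R = False -> True = True
not U = not False = True
(not (V or S) -> R) and not U = True and True = True
Thus (B) is true.

(C): Formalization: not R nor P

not R = not True = False
not R nor P = False nor False = True
Thus (C) is true.

True statements: 2 ((B), (C)).

2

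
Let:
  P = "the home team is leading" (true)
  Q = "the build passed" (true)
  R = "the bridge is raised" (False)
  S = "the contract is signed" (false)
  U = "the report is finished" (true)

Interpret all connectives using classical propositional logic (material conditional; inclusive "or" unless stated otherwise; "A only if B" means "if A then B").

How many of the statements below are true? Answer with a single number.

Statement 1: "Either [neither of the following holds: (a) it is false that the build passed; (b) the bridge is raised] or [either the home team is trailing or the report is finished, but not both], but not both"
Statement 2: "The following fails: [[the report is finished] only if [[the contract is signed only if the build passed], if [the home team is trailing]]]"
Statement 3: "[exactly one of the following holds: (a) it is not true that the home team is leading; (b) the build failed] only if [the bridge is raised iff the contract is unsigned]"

1

Statement 1: This is (not Q nor R) xor (not P xor U).

not Q = not True = False
not Q nor R = False nor False = True
not P = not True = False
not P xor U = False xor True = True
(not Q nor R) xor (not P xor U) = True xor True = False
So Statement 1 is false.

Statement 2: This is not (U -> (not P -> (S -> Q))).

not P = not True = False
S -> Q = False -> True = True
not P -> (S -> Q) = False -> True = True
U -> (not P -> (S -> Q)) = True -> True = True
not (U -> (not P -> (S -> Q))) = not True = False
Hence Statement 2 is false.

Statement 3: This is (not P xor not Q) -> (R iff not S).

not P = not True = False
not Q = not True = False
not P xor not Q = False xor False = False
not S = not False = True
R iff not S = False iff True = False
(not P xor not Q) -> (R iff not S) = False -> False = True
So Statement 3 is true.

Count: 1.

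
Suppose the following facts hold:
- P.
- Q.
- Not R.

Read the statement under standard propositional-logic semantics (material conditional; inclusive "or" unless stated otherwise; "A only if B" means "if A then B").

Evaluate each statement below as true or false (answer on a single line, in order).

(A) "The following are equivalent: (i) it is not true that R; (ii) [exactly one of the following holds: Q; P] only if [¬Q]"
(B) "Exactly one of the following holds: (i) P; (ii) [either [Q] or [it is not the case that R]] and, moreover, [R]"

(A) True / (B) True

(A): Formalization: not R iff ((Q xor P) -> not Q)

not R = not False = True
Q xor P = True xor True = False
not Q = not True = False
(Q xor P) -> not Q = False -> False = True
not R iff ((Q xor P) -> not Q) = True iff True = True
So (A) is true.

(B): Parsed as P xor ((Q or not R) and R)

not R = not False = True
Q or not R = True or True = True
(Q or not R) and R = True and False = False
P xor ((Q or not R) and R) = True xor False = True
Thus (B) is true.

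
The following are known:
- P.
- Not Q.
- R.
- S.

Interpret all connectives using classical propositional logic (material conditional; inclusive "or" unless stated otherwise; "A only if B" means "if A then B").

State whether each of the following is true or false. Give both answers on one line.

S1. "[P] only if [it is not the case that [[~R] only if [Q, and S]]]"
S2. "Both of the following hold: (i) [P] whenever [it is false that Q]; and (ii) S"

S1 False / S2 True

S1: This is P -> ~(~R -> (Q & S)).

~R = ~T = F
Q & S = F & T = F
~R -> (Q & S) = F -> F = T
~(~R -> (Q & S)) = ~T = F
P -> ~(~R -> (Q & S)) = T -> F = F
So S1 is false.

S2: Formalization: (~Q -> P) & S

~Q = ~F = T
~Q -> P = T -> T = T
(~Q -> P) & S = T & T = T
Hence S2 is true.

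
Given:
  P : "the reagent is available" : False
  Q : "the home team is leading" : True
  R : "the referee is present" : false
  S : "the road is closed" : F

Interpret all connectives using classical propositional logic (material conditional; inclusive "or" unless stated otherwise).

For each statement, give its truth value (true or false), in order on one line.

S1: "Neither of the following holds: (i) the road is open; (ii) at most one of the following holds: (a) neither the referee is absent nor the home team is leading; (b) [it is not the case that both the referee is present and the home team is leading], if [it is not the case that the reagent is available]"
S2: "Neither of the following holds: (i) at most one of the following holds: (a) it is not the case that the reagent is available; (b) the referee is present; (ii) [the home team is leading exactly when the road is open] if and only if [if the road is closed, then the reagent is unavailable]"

S1 False; S2 False

S1: Parsed as not S nor ((not R nor Q) nand (not P -> (R nand Q)))

not S = not False = True
not R = not False = True
not R nor Q = True nor True = False
not P = not False = True
R nand Q = False nand True = True
not P -> (R nand Q) = True -> True = True
(not R nor Q) nand (not P -> (R nand Q)) = False nand True = True
not S nor ((not R nor Q) nand (not P -> (R nand Q))) = True nor True = False
So S1 is false.

S2: Parsed as (not P nand R) nor ((Q iff not S) iff (S -> not P))

not P = not False = True
not P nand R = True nand False = True
not S = not False = True
Q iff not S = True iff True = True
not P = not False = True
S -> not P = False -> True = True
(Q iff not S) iff (S -> not P) = True iff True = True
(not P nand R) nor ((Q iff not S) iff (S -> not P)) = True nor True = False
So S2 is false.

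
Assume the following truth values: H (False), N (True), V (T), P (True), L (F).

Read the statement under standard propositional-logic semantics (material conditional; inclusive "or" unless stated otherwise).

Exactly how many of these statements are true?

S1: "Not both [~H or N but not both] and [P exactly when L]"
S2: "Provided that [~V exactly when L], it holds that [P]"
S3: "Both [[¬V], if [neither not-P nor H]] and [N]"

2

S1: Formalization: (~H xor N) nand (P <-> L)

~H = ~F = T
~H xor N = T xor T = F
P <-> L = T <-> F = F
(~H xor N) nand (P <-> L) = F nand F = T
So S1 is true.

S2: In symbols: (~V <-> L) -> P

~V = ~T = F
~V <-> L = F <-> F = T
(~V <-> L) -> P = T -> T = T
Hence S2 is true.

S3: In symbols: ((~P nor H) -> ~V) & N

~P = ~T = F
~P nor H = F nor F = T
~V = ~T = F
(~P nor H) -> ~V = T -> F = F
((~P nor H) -> ~V) & N = F & T = F
Hence S3 is false.

True statements: 2.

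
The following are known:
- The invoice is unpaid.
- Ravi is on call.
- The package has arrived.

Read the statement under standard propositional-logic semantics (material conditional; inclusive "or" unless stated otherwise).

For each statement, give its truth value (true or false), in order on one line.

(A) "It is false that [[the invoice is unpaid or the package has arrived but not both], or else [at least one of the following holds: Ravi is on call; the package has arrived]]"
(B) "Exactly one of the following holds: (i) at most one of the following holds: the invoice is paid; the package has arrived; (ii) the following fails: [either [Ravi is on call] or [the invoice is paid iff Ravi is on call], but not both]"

(A) F; (B) T

Let N = "the invoice is paid" (F), S = "the package has arrived" (T), U = "Ravi is on call" (T).

(A): Formalization: ¬((¬N ⊕ S) ∨ (U ∨ S))

¬N = ¬F = T
¬N ⊕ S = T ⊕ T = F
U ∨ S = T ∨ T = T
(¬N ⊕ S) ∨ (U ∨ S) = F ∨ T = T
¬((¬N ⊕ S) ∨ (U ∨ S)) = ¬T = F
Thus (A) is false.

(B): Parsed as (N ↑ S) ⊕ ¬(U ⊕ (N ↔ U))

N ↑ S = F ↑ T = T
N ↔ U = F ↔ T = F
U ⊕ (N ↔ U) = T ⊕ F = T
¬(U ⊕ (N ↔ U)) = ¬T = F
(N ↑ S) ⊕ ¬(U ⊕ (N ↔ U)) = T ⊕ F = T
Thus (B) is true.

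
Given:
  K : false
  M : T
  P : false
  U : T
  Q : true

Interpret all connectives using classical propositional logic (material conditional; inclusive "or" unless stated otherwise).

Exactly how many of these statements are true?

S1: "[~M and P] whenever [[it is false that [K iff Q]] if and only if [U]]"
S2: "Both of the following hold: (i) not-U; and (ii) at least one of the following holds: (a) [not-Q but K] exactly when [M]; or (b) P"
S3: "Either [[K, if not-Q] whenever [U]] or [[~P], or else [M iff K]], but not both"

0

S1: Formalization: (~(K <-> Q) <-> U) -> (~M & P)

K <-> Q = F <-> T = F
~(K <-> Q) = ~F = T
~(K <-> Q) <-> U = T <-> T = T
~M = ~T = F
~M & P = F & F = F
(~(K <-> Q) <-> U) -> (~M & P) = T -> F = F
So S1 is false.

S2: Formalization: ~U & (((~Q & K) <-> M) | P)

~U = ~T = F
~Q = ~T = F
~Q & K = F & F = F
(~Q & K) <-> M = F <-> T = F
((~Q & K) <-> M) | P = F | F = F
~U & (((~Q & K) <-> M) | P) = F & F = F
Hence S2 is false.

S3: In symbols: (U -> (~Q -> K)) xor (~P | (M <-> K))

~Q = ~T = F
~Q -> K = F -> F = T
U -> (~Q -> K) = T -> T = T
~P = ~F = T
M <-> K = T <-> F = F
~P | (M <-> K) = T | F = T
(U -> (~Q -> K)) xor (~P | (M <-> K)) = T xor T = F
Thus S3 is false.

Count: 0.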